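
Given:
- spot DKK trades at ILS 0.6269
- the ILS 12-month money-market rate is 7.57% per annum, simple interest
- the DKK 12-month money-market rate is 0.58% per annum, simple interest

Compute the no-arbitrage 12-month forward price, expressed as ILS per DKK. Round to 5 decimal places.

T = 1 year.
ILS growth factor: 1 + 0.0757×1 = 1.075700.
Growth of 1 DKK over T: 1 + 0.0058×1 = 1.005800.
CIP: F = S · (grow ILS)/(grow DKK) = 0.6269 × 1.075700/1.005800 = 0.6704676 ILS per DKK.

0.67047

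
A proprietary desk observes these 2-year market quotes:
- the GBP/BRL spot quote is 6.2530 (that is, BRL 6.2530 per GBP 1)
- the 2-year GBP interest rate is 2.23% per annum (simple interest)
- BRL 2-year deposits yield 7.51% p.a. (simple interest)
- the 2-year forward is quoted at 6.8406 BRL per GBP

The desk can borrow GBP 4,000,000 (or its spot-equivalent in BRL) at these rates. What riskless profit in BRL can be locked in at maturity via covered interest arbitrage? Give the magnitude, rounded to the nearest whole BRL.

T = 2 years.
Keep in GBP, deliver into the forward: 4,000,000·1.044600·6.8406 = BRL 28,582,763.04.
Swap to BRL now, deposit: 4,000,000·6.2530·1.150200 = BRL 28,768,802.40.
The quoted forward undervalues GBP, so borrow GBP, convert to BRL at spot, deposit the BRL at 7.51%, and buy GBP forward at 6.8406 to cover the loan.
The gap between the two covered legs is BRL 186,039.

BRL 186,039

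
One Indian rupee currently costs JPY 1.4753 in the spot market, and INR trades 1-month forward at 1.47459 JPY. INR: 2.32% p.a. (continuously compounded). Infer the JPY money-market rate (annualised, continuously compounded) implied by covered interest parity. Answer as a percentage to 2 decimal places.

1.74%

T = 1/12 years.
F/S = 1.47459/1.4753 = 0.9995187 = (growth of JPY) / (growth of INR).
The INR side grows by e^(0.0232×1/12) = 1.0019352.
So the JPY growth factor = 1.001453.
Take logs: ln 1.001453 / (1/12) = 0.017423, so 1.74%.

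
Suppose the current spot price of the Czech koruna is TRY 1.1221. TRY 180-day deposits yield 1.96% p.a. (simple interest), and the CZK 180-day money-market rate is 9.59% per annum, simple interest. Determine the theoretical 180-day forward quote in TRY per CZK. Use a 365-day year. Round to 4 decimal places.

T = 180/365 years.
TRY accumulates by 1 + 0.0196×180/365 = 1.0096658.
CZK growth factor: 1 + 0.0959×180/365 = 1.0472932.
So F = 1.1221 × 1.0096658 / 1.0472932 = 1.081785 (TRY/CZK).

1.0818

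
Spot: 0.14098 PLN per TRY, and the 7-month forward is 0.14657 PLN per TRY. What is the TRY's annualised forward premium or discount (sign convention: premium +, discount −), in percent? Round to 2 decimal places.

T = 7/12 years.
Period premium: (0.14657 − 0.14098)/0.14098 = 0.0396510.
Per annum: 0.0396510 / (7/12) = 0.067973 = 6.80%.

+6.80%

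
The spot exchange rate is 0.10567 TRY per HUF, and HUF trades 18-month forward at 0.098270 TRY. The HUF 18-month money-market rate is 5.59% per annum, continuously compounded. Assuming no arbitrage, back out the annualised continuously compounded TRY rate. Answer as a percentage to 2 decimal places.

T = 18/12 years.
By CIP, F/S equals the TRY-to-HUF growth ratio: 0.09827/0.10567 = 0.9299707.
HUF growth factor: e^(0.0559×18/12) = 1.0874658.
That pins the TRY growth at 1.0113113.
Take logs: ln 1.0113113 / (18/12) = 0.007499, so 0.75%.

0.75%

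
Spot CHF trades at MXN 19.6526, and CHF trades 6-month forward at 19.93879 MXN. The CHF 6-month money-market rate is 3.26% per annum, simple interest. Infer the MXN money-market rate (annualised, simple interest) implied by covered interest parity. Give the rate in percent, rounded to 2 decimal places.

T = 6/12 years.
CIP gives F = S · g_MXN/g_CHF, so g_MXN/g_CHF = 19.93879/19.6526 = 1.0145624.
The CHF side grows by 1 + 0.0326×6/12 = 1.016300.
Hence g_MXN = 1.0310998.
r = (1.0310998 − 1)/(6/12) = 0.062200 → 6.22%.

6.22%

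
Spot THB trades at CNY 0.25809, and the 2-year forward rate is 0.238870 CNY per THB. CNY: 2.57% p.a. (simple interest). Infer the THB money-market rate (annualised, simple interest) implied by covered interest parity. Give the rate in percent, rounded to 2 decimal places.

6.80%

T = 2 years.
F/S = 0.23887/0.25809 = 0.9255299 = (growth of CNY) / (growth of THB).
The CNY side grows by 1 + 0.0257×2 = 1.051400.
Hence g_THB = 1.1359979.
(1.1359979 − 1)/T = 0.067999, i.e. 6.80%.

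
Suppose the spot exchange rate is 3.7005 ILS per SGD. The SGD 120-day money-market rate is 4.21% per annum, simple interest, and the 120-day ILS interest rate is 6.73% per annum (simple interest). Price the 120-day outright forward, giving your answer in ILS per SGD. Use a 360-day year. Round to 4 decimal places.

T = 120/360 years.
ILS growth factor: 1 + 0.0673×120/360 = 1.0224333.
SGD growth factor: 1 + 0.0421×120/360 = 1.0140333.
So F = 3.7005 × 1.0224333 / 1.0140333 = 3.731154 (ILS/SGD).

3.7312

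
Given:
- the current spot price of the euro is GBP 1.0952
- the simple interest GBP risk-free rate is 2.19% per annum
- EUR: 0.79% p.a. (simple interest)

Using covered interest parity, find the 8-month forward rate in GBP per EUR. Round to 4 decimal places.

1.1054

T = 8/12 years.
GBP growth factor: 1 + 0.0219×8/12 = 1.014600.
EUR accumulates by 1 + 0.0079×8/12 = 1.0052667.
Forward (GBP per EUR) = 1.0952 × 1.014600 / 1.0052667 = 1.105368.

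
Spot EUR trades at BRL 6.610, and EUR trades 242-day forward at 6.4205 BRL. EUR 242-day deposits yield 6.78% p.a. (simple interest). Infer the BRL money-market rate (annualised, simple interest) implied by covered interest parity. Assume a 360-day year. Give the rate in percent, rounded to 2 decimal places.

T = 242/360 years.
By CIP, F/S equals the BRL-to-EUR growth ratio: 6.4205/6.61 = 0.9713313.
The EUR side grows by 1 + 0.0678×242/360 = 1.0455767.
That pins the BRL growth at 1.0156014.
(1.0156014 − 1)/T = 0.023209, i.e. 2.32%.

2.32%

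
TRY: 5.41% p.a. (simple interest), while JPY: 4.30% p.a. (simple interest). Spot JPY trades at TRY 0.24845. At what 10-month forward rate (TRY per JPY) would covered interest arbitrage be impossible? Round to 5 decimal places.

0.25067

T = 10/12 years.
Growth of 1 TRY over T: 1 + 0.0541×10/12 = 1.0450833.
JPY growth factor: 1 + 0.0430×10/12 = 1.0358333.
Forward (TRY per JPY) = 0.24845 × 1.0450833 / 1.0358333 = 0.2506687.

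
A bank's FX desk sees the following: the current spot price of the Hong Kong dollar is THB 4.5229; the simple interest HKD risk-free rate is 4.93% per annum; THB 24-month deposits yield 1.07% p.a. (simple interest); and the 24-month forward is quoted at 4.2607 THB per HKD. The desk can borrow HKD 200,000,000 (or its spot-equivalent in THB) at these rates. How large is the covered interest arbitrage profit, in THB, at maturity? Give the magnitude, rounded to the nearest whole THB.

T = 2 years.
Invest the HKD and cover forward: 200,000,000 × 1.098600 × 4.2607 = THB 936,161,004.00.
Convert at spot and invest in THB: 200,000,000 × 4.5229 × 1.021400 = THB 923,938,012.00.
The quoted forward overvalues HKD, so borrow THB, buy HKD at spot, deposit the HKD at 4.93%, and sell the proceeds forward at 4.2607.
Profit = 936,161,004.00 − 923,938,012.00 = THB 12,222,992.

THB 12,222,992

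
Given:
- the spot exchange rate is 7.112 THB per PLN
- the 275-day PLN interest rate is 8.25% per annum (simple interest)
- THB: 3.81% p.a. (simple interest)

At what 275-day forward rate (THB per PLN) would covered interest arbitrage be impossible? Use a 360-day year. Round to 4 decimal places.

T = 275/360 years.
THB accumulates by 1 + 0.0381×275/360 = 1.0291042.
PLN growth factor: 1 + 0.0825×275/360 = 1.0630208.
CIP: F = S · (grow THB)/(grow PLN) = 7.112 × 1.0291042/1.0630208 = 6.885085 THB per PLN.

6.8851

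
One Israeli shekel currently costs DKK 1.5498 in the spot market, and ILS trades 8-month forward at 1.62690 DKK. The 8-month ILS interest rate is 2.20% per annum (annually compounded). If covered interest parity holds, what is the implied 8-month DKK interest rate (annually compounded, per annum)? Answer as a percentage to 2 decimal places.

T = 8/12 years.
CIP gives F = S · g_DKK/g_ILS, so g_DKK/g_ILS = 1.6269/1.5498 = 1.0497484.
ILS growth factor: (1 + 0.0220)^(8/12) = 1.0146134.
So the DKK growth factor = 1.0650888.
r = 1.0650888^(12/8) − 1 = 0.099205 → 9.92%.

9.92%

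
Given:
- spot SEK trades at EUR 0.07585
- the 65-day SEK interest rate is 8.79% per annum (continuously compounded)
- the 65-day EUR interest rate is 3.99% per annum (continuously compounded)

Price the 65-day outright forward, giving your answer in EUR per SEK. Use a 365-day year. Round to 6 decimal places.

T = 65/365 years.
EUR accumulates by e^(0.0399×65/365) = 1.0071308.
SEK accumulates by e^(0.0879×65/365) = 1.0157766.
Forward (EUR per SEK) = 0.07585 × 1.0071308 / 1.0157766 = 0.07520440.

0.075204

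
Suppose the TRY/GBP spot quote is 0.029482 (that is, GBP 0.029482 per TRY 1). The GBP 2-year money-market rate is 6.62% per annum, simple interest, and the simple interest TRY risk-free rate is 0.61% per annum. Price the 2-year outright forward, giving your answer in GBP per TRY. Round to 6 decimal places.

T = 2 years.
Growth of 1 GBP over T: 1 + 0.0662×2 = 1.132400.
TRY growth factor: 1 + 0.0061×2 = 1.012200.
So F = 0.029482 × 1.132400 / 1.012200 = 0.03298302 (GBP/TRY).

0.032983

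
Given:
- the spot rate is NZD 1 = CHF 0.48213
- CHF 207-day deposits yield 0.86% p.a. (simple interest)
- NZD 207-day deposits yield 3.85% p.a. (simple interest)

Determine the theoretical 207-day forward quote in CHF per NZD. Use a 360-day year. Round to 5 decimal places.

0.47402

T = 207/360 years.
CHF growth factor: 1 + 0.0086×207/360 = 1.004945.
Growth of 1 NZD over T: 1 + 0.0385×207/360 = 1.0221375.
CIP: F = S · (grow CHF)/(grow NZD) = 0.48213 × 1.004945/1.0221375 = 0.4740205 CHF per NZD.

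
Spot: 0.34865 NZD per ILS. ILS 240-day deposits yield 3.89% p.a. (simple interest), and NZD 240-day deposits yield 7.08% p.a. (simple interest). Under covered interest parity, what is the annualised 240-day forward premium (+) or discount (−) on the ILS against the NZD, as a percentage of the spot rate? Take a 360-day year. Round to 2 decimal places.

+3.11%

T = 240/360 years.
No-arbitrage forward: 0.34865 × 1.047200 / 1.0259333 = 0.35587721 NZD/ILS.
(F − S)/S ÷ T = (0.35587721 − 0.34865)/0.34865/(240/360) = 0.031094 → 3.11%.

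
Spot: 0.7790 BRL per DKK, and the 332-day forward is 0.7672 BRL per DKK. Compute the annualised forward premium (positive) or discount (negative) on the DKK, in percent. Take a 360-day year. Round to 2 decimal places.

T = 332/360 years.
DKK trades forward at -1.51476% vs spot over the period.
Per annum: -0.0151476 / (332/360) = -0.016425 = -1.64%.

-1.64%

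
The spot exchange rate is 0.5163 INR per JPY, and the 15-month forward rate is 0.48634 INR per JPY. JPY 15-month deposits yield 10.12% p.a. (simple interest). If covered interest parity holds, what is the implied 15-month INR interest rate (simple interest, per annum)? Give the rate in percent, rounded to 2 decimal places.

4.89%

T = 15/12 years.
By CIP, F/S equals the INR-to-JPY growth ratio: 0.48634/0.5163 = 0.9419717.
JPY growth factor: 1 + 0.1012×15/12 = 1.126500.
Hence g_INR = 1.0611311.
(1.0611311 − 1)/T = 0.048905, i.e. 4.89%.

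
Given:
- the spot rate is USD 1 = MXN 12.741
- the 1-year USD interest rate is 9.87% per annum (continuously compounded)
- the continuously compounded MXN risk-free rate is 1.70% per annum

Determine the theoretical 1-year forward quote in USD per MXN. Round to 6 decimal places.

0.085168

T = 1 year.
MXN growth factor: e^(0.0170×1) = 1.0171453.
Growth of 1 USD over T: e^(0.0987×1) = 1.1037351.
CIP: F = S · (grow MXN)/(grow USD) = 12.741 × 1.0171453/1.1037351 = 11.74145 MXN per USD.
Quoted the other way: 1/11.74145 = 0.085168 USD per MXN.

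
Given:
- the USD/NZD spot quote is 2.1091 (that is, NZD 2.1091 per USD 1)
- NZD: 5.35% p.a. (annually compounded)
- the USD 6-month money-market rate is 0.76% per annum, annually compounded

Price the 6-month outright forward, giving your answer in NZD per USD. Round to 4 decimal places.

T = 6/12 years.
Growth of 1 NZD over T: (1 + 0.0535)^(6/12) = 1.0264015.
USD growth factor: (1 + 0.0076)^(6/12) = 1.0037928.
Forward (NZD per USD) = 2.1091 × 1.0264015 / 1.0037928 = 2.156604.

2.1566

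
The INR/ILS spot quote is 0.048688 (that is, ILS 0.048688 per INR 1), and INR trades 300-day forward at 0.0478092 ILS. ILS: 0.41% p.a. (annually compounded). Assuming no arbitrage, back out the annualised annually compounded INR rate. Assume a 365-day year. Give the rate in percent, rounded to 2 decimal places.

T = 300/365 years.
F/S = 0.0478092/0.048688 = 0.9819504 = (growth of ILS) / (growth of INR).
ILS growth factor: (1 + 0.0041)^(300/365) = 1.0033686.
So the INR growth factor = 1.0218119.
Annualise: 1.0218119^(365/300) − 1 = 0.026600 = 2.66%.

2.66%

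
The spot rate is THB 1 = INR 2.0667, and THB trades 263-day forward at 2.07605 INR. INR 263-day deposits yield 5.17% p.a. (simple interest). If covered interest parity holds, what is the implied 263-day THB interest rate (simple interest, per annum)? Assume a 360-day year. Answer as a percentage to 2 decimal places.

4.53%

T = 263/360 years.
F/S = 2.07605/2.0667 = 1.0045241 = (growth of INR) / (growth of THB).
INR growth factor: 1 + 0.0517×263/360 = 1.0377697.
That pins the THB growth at 1.0330959.
(1.0330959 − 1)/T = 0.045302, i.e. 4.53%.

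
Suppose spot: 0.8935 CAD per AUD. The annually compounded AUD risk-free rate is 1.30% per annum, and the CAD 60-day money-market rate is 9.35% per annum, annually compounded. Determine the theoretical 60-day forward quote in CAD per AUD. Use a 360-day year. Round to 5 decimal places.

0.90496

T = 60/360 years.
Growth of 1 CAD over T: (1 + 0.0935)^(60/360) = 1.0150088.
AUD accumulates by (1 + 0.0130)^(60/360) = 1.002155.
So F = 0.8935 × 1.0150088 / 1.002155 = 0.9049602 (CAD/AUD).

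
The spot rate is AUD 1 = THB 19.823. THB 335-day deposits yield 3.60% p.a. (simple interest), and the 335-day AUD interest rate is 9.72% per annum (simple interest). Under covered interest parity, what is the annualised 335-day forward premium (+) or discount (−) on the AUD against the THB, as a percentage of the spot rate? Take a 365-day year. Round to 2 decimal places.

T = 335/365 years.
F = S · g_THB/g_AUD = 19.823 × 1.0330411/1.089211 = 18.800741.
Annualised premium = (F − S)/S × (1/T) = (18.800741 − 19.823)/19.823 ÷ (335/365) = -5.62%.

-5.62%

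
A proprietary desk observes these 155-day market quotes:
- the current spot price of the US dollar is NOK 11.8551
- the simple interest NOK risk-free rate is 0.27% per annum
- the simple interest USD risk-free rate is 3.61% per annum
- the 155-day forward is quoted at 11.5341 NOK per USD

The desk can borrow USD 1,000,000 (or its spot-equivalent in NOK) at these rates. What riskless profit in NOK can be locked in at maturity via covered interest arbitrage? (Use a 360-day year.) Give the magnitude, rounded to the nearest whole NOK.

NOK 155,506

T = 155/360 years.
Invest the USD and cover forward: 1,000,000 × 1.0155430556 × 11.5341 = NOK 11,713,375.16.
Convert at spot and invest in NOK: 1,000,000 × 11.8551 × 1.0011625 = NOK 11,868,881.55.
The quoted forward undervalues USD, so borrow USD, convert to NOK at spot, deposit the NOK at 0.27%, and buy USD forward at 11.5341 to cover the loan.
The gap between the two covered legs is NOK 155,506.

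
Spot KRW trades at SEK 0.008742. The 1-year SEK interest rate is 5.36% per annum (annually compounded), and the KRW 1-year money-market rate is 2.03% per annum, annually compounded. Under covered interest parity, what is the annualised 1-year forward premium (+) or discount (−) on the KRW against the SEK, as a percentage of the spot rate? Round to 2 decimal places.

+3.26%

T = 1 year.
CIP forward (SEK per KRW) = 0.008742 × 1.053600/1.020300 = 0.009027317.
(F − S)/S ÷ T = (0.009027317 − 0.008742)/0.008742/1 = 0.032637 → 3.26%.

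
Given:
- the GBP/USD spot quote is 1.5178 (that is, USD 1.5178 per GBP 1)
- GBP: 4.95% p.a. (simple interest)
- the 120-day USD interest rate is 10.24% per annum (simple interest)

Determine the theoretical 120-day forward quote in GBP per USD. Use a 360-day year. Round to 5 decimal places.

0.64761

T = 120/360 years.
Growth of 1 USD over T: 1 + 0.1024×120/360 = 1.0341333.
GBP accumulates by 1 + 0.0495×120/360 = 1.016500.
Forward (USD per GBP) = 1.5178 × 1.0341333 / 1.016500 = 1.544129.
Quoted the other way: 1/1.544129 = 0.64761 GBP per USD.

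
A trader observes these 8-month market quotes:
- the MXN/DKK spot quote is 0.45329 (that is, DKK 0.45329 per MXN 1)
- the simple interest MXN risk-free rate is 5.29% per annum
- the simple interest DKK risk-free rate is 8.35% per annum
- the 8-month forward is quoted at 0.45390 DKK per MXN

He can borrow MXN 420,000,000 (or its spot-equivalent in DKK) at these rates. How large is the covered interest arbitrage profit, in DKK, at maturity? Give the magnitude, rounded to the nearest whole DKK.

DKK 3,618,553

T = 8/12 years.
Keep in MXN, deliver into the forward: 420,000,000·1.03526666667·0.45390 = DKK 197,361,166.80.
Swap to DKK now, deposit: 420,000,000·0.45329·1.05566666667 = DKK 200,979,720.20.
The quoted forward undervalues MXN, so borrow MXN, convert to DKK at spot, deposit the DKK at 8.35%, and buy MXN forward at 0.45390 to cover the loan.
Profit = 200,979,720.20 − 197,361,166.80 = DKK 3,618,553.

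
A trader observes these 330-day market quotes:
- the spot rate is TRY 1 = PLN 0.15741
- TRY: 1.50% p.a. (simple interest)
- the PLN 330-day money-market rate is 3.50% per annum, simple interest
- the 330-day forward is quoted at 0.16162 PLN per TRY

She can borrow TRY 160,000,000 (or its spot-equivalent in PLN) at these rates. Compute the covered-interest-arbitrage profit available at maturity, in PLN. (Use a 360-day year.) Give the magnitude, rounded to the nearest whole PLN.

T = 330/360 years.
Route A — deposit TRY, sell forward: 160,000,000 × 1.013750 × 0.16162 = PLN 26,214,764.00.
Route B — convert at spot, deposit PLN: 160,000,000 × 0.15741 × 1.0320833333 = PLN 25,993,638.00.
The quoted forward overvalues TRY, so borrow PLN, buy TRY at spot, deposit the TRY at 1.50%, and sell the proceeds forward at 0.16162.
The gap between the two covered legs is PLN 221,126.

PLN 221,126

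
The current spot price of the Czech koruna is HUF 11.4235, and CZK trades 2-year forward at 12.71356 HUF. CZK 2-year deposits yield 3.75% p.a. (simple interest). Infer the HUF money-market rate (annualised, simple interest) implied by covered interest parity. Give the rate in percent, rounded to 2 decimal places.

T = 2 years.
By CIP, F/S equals the HUF-to-CZK growth ratio: 12.71356/11.4235 = 1.1129304.
The CZK side grows by 1 + 0.0375×2 = 1.075000.
That pins the HUF growth at 1.1964002.
r = (1.1964002 − 1)/2 = 0.098200 → 9.82%.

9.82%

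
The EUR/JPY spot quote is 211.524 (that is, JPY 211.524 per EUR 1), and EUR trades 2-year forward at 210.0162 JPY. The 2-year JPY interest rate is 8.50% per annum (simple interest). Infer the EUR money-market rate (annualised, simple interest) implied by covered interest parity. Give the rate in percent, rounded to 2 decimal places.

8.92%

T = 2 years.
CIP gives F = S · g_JPY/g_EUR, so g_JPY/g_EUR = 210.0162/211.524 = 0.9928717.
JPY growth factor: 1 + 0.0850×2 = 1.170000.
So the EUR growth factor = 1.178400.
r = (1.178400 − 1)/2 = 0.089200 → 8.92%.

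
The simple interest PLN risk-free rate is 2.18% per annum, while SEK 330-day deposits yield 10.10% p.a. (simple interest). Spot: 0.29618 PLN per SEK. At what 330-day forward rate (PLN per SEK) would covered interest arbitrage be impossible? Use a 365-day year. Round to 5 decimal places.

T = 330/365 years.
Growth of 1 PLN over T: 1 + 0.0218×330/365 = 1.0197096.
SEK growth factor: 1 + 0.1010×330/365 = 1.0913151.
Forward (PLN per SEK) = 0.29618 × 1.0197096 / 1.0913151 = 0.2767465.

0.27675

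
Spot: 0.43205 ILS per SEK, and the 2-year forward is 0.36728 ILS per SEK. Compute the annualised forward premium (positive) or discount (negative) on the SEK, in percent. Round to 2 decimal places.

T = 2 years.
Period premium: (0.36728 − 0.43205)/0.43205 = -0.1499132.
Per annum: -0.1499132 / 2 = -0.074957 = -7.50%.

-7.50%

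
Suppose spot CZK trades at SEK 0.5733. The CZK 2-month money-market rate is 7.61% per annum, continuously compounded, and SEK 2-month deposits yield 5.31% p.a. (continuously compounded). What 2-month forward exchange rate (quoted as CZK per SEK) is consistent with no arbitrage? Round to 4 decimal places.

T = 2/12 years.
SEK accumulates by e^(0.0531×2/12) = 1.0088893.
Growth of 1 CZK over T: e^(0.0761×2/12) = 1.0127641.
Forward (SEK per CZK) = 0.5733 × 1.0088893 / 1.0127641 = 0.5711066.
Quoted the other way: 1/0.5711066 = 1.7510 CZK per SEK.

1.7510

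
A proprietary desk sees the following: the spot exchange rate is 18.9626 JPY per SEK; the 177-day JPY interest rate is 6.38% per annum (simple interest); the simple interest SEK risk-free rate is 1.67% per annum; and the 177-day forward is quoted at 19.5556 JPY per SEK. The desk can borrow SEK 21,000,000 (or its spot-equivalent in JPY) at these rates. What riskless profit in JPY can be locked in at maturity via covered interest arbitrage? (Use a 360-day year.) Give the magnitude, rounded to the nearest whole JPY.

JPY 3,333,595

T = 177/360 years.
Invest the SEK and cover forward: 21,000,000 × 1.00821083333 × 19.5556 = JPY 414,039,523.22.
Convert at spot and invest in JPY: 21,000,000 × 18.9626 × 1.03136833333 = JPY 410,705,928.31.
The quoted forward overvalues SEK, so borrow JPY, buy SEK at spot, deposit the SEK at 1.67%, and sell the proceeds forward at 19.5556.
The gap between the two covered legs is JPY 3,333,595.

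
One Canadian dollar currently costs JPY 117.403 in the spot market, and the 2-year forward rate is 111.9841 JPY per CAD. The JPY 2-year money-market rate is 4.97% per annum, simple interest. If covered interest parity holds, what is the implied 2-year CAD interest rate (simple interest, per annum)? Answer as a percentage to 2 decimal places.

7.63%

T = 2 years.
F/S = 111.9841/117.403 = 0.9538436 = (growth of JPY) / (growth of CAD).
The JPY side grows by 1 + 0.0497×2 = 1.099400.
Hence g_CAD = 1.1525999.
(1.1525999 − 1)/T = 0.076300, i.e. 7.63%.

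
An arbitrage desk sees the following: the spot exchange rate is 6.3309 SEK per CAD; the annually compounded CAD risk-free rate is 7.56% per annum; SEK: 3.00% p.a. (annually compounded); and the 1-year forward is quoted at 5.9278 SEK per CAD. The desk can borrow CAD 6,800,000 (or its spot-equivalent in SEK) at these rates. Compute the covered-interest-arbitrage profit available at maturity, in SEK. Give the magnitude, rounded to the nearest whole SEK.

T = 1 year.
Keep in CAD, deliver into the forward: 6,800,000·1.075600·5.9278 = SEK 43,356,403.42.
Swap to SEK now, deposit: 6,800,000·6.3309·1.030000 = SEK 44,341,623.60.
The quoted forward undervalues CAD, so borrow CAD, convert to SEK at spot, deposit the SEK at 3.00%, and buy CAD forward at 5.9278 to cover the loan.
Profit = 44,341,623.60 − 43,356,403.42 = SEK 985,220.

SEK 985,220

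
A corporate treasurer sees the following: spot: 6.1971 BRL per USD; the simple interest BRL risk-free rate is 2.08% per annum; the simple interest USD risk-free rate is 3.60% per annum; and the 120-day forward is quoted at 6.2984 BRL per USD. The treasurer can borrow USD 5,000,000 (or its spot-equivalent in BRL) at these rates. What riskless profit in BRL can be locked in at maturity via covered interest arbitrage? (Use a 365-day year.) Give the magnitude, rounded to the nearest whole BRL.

BRL 667,337

T = 120/365 years.
Keep in USD, deliver into the forward: 5,000,000·1.0118356164·6.2984 = BRL 31,864,727.23.
Swap to BRL now, deposit: 5,000,000·6.1971·1.0068383562 = BRL 31,197,389.89.
The quoted forward overvalues USD, so borrow BRL, buy USD at spot, deposit the USD at 3.60%, and sell the proceeds forward at 6.2984.
Profit = 31,864,727.23 − 31,197,389.89 = BRL 667,337.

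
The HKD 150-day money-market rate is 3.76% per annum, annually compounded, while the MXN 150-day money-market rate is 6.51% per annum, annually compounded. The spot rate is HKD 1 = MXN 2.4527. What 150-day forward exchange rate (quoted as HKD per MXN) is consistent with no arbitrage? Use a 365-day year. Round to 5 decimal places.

T = 150/365 years.
MXN accumulates by (1 + 0.0651)^(150/365) = 1.0262574.
HKD accumulates by (1 + 0.0376)^(150/365) = 1.0152843.
CIP: F = S · (grow MXN)/(grow HKD) = 2.4527 × 1.0262574/1.0152843 = 2.479209 MXN per HKD.
Invert for HKD per MXN: 1 / 2.479209 = 0.40335.

0.40335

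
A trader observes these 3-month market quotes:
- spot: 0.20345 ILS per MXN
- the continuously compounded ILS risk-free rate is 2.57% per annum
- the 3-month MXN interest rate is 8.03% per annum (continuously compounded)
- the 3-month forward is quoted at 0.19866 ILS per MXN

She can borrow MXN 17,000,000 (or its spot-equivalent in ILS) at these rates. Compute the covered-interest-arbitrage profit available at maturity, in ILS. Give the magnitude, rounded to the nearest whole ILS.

ILS 35,241

T = 3/12 years.
Keep in MXN, deliver into the forward: 17,000,000·1.020277858·0.19866 = ILS 3,445,702.79.
Swap to ILS now, deposit: 17,000,000·0.20345·1.006445685 = ILS 3,480,943.37.
The quoted forward undervalues MXN, so borrow MXN, convert to ILS at spot, deposit the ILS at 2.57%, and buy MXN forward at 0.19866 to cover the loan.
The gap between the two covered legs is ILS 35,241.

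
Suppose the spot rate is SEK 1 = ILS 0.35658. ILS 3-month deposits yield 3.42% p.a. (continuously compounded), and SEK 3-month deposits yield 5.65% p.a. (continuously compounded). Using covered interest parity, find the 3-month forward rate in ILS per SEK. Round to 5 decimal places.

T = 3/12 years.
Growth of 1 ILS over T: e^(0.0342×3/12) = 1.0085867.
SEK accumulates by e^(0.0565×3/12) = 1.0142252.
CIP: F = S · (grow ILS)/(grow SEK) = 0.35658 × 1.0085867/1.0142252 = 0.3545976 ILS per SEK.

0.35460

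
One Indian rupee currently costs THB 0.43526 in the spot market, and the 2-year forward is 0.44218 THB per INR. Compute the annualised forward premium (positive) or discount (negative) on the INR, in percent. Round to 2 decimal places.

T = 2 years.
(F − S)/S = (0.44218 − 0.43526)/0.43526 = 0.0158985.
×(1/T) gives 0.79% p.a.

+0.79%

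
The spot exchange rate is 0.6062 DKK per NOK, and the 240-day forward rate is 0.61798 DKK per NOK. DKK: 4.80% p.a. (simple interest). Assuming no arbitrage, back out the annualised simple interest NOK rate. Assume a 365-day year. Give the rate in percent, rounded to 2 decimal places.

1.81%

T = 240/365 years.
By CIP, F/S equals the DKK-to-NOK growth ratio: 0.61798/0.6062 = 1.0194325.
The DKK side grows by 1 + 0.0480×240/365 = 1.0315616.
That pins the NOK growth at 1.0118979.
r = (1.0118979 − 1)/(240/365) = 0.018095 → 1.81%.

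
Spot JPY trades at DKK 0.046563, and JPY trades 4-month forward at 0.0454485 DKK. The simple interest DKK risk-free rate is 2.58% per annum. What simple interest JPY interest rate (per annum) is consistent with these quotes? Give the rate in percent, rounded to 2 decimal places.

10.00%

T = 4/12 years.
CIP gives F = S · g_DKK/g_JPY, so g_DKK/g_JPY = 0.0454485/0.046563 = 0.9760647.
The DKK side grows by 1 + 0.0258×4/12 = 1.008600.
So the JPY growth factor = 1.0333331.
(1.0333331 − 1)/T = 0.099999, i.e. 10.00%.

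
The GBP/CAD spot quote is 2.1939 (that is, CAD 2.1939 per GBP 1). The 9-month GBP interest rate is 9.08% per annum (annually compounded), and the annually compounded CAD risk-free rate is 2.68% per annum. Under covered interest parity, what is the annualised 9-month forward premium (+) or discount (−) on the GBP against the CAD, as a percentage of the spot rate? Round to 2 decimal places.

T = 9/12 years.
F = S · g_CAD/g_GBP = 2.1939 × 1.0200334/1.0673549 = 2.0966328.
(F − S)/S ÷ T = (2.0966328 − 2.1939)/2.1939/(9/12) = -0.059114 → -5.91%.

-5.91%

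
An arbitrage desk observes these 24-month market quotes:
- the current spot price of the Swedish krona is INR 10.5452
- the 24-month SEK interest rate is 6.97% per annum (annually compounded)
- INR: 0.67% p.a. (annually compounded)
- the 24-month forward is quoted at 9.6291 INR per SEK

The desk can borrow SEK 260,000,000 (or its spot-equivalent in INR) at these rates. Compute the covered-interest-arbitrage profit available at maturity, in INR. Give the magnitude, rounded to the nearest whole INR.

INR 86,111,095

T = 2 years.
Route A — deposit SEK, sell forward: 260,000,000 × 1.14425809 × 9.6291 = INR 2,864,725,649.35.
Route B — convert at spot, deposit INR: 260,000,000 × 10.5452 × 1.01344489 = INR 2,778,614,554.05.
The quoted forward overvalues SEK, so borrow INR, buy SEK at spot, deposit the SEK at 6.97%, and sell the proceeds forward at 9.6291.
Arbitrage profit = |2,864,725,649.35 − 2,778,614,554.05| = INR 86,111,095.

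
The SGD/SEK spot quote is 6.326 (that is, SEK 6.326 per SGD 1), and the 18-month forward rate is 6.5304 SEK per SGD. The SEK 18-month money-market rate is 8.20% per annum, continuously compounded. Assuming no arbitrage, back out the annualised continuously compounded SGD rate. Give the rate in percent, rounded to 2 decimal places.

6.08%

T = 18/12 years.
F/S = 6.5304/6.326 = 1.0323111 = (growth of SEK) / (growth of SGD).
The SEK side grows by e^(0.0820×18/12) = 1.1308844.
Hence g_SGD = 1.095488.
Take logs: ln 1.095488 / (18/12) = 0.060800, so 6.08%.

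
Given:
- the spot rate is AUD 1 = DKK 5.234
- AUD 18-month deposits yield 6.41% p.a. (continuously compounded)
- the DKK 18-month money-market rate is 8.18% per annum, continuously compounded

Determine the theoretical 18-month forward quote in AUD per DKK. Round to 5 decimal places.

0.18605

T = 18/12 years.
Growth of 1 DKK over T: e^(0.0818×18/12) = 1.1305452.
AUD growth factor: e^(0.0641×18/12) = 1.1009242.
CIP: F = S · (grow DKK)/(grow AUD) = 5.234 × 1.1305452/1.1009242 = 5.374824 DKK per AUD.
Invert for AUD per DKK: 1 / 5.374824 = 0.18605.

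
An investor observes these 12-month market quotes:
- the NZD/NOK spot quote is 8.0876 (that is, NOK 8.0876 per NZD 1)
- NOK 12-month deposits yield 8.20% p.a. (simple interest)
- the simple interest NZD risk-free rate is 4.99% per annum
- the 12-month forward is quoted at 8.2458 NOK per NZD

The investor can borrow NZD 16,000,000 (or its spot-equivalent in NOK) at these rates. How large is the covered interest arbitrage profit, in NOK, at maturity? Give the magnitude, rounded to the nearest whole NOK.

T = 1 year.
Invest the NZD and cover forward: 16,000,000 × 1.049900 × 8.2458 = NOK 138,516,246.72.
Convert at spot and invest in NOK: 16,000,000 × 8.0876 × 1.082000 = NOK 140,012,531.20.
The quoted forward undervalues NZD, so borrow NZD, convert to NOK at spot, deposit the NOK at 8.20%, and buy NZD forward at 8.2458 to cover the loan.
Arbitrage profit = |138,516,246.72 − 140,012,531.20| = NOK 1,496,284.

NOK 1,496,284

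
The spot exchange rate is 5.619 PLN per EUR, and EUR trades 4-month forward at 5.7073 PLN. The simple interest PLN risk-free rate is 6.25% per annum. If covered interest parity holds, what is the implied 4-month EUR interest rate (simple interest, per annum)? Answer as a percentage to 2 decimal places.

1.51%

T = 4/12 years.
By CIP, F/S equals the PLN-to-EUR growth ratio: 5.7073/5.619 = 1.0157145.
The PLN side grows by 1 + 0.0625×4/12 = 1.0208333.
Hence g_EUR = 1.0050396.
r = (1.0050396 − 1)/(4/12) = 0.015119 → 1.51%.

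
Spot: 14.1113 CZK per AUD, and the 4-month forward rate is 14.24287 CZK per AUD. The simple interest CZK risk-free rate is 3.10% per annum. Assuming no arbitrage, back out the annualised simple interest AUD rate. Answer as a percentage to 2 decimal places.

0.30%

T = 4/12 years.
F/S = 14.24287/14.1113 = 1.0093237 = (growth of CZK) / (growth of AUD).
The CZK side grows by 1 + 0.0310×4/12 = 1.0103333.
So the AUD growth factor = 1.0010003.
r = (1.0010003 − 1)/(4/12) = 0.003001 → 0.30%.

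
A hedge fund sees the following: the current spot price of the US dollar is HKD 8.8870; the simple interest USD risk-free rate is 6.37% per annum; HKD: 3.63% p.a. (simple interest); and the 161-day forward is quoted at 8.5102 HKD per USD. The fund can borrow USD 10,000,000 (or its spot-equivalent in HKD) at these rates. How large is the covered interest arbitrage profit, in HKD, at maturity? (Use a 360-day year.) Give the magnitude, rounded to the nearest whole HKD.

HKD 2,786,340

T = 161/360 years.
Route A — deposit USD, sell forward: 10,000,000 × 1.0284880556 × 8.5102 = HKD 87,526,390.51.
Route B — convert at spot, deposit HKD: 10,000,000 × 8.8870 × 1.0162341667 = HKD 90,312,730.39.
The quoted forward undervalues USD, so borrow USD, convert to HKD at spot, deposit the HKD at 3.63%, and buy USD forward at 8.5102 to cover the loan.
The gap between the two covered legs is HKD 2,786,340.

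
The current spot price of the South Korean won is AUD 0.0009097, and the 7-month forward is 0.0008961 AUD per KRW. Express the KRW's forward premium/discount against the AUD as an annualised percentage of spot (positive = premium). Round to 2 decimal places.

-2.56%

T = 7/12 years.
Period premium: (0.0008961 − 0.0009097)/0.0009097 = -0.0149500.
Per annum: -0.0149500 / (7/12) = -0.025629 = -2.56%.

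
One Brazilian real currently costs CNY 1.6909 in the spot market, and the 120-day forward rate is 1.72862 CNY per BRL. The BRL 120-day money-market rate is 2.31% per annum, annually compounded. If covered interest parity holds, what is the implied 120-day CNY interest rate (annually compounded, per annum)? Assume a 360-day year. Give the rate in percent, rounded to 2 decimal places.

9.31%

T = 120/360 years.
By CIP, F/S equals the CNY-to-BRL growth ratio: 1.72862/1.6909 = 1.0223076.
The BRL side grows by (1 + 0.0231)^(120/360) = 1.0076415.
That pins the CNY growth at 1.0301196.
r = 1.0301196^(360/120) − 1 = 0.093108 → 9.31%.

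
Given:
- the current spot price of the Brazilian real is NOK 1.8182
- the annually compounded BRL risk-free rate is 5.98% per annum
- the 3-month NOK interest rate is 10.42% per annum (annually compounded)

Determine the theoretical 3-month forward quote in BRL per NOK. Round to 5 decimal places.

0.54438

T = 3/12 years.
NOK growth factor: (1 + 0.1042)^(3/12) = 1.0250899.
BRL accumulates by (1 + 0.0598)^(3/12) = 1.014626.
Forward (NOK per BRL) = 1.8182 × 1.0250899 / 1.014626 = 1.836951.
Quoted the other way: 1/1.836951 = 0.54438 BRL per NOK.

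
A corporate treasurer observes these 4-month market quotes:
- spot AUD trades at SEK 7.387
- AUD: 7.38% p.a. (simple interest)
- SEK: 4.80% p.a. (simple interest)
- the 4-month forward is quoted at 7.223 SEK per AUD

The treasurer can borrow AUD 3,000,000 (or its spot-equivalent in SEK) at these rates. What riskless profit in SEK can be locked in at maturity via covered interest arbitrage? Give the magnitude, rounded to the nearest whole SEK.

SEK 313,519

T = 4/12 years.
Invest the AUD and cover forward: 3,000,000 × 1.024600 × 7.223 = SEK 22,202,057.40.
Convert at spot and invest in SEK: 3,000,000 × 7.387 × 1.016000 = SEK 22,515,576.00.
The quoted forward undervalues AUD, so borrow AUD, convert to SEK at spot, deposit the SEK at 4.80%, and buy AUD forward at 7.223 to cover the loan.
Profit = 22,515,576.00 − 22,202,057.40 = SEK 313,519.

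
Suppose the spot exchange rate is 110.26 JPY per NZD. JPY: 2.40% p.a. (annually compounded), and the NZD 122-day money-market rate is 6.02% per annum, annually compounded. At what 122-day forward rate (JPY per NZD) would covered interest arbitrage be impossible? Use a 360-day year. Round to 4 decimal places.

108.9695

T = 122/360 years.
JPY growth factor: (1 + 0.0240)^(122/360) = 1.008069653.
NZD growth factor: (1 + 0.0602)^(122/360) = 1.020008153.
So F = 110.26 × 1.008069653 / 1.020008153 = 108.969482 (JPY/NZD).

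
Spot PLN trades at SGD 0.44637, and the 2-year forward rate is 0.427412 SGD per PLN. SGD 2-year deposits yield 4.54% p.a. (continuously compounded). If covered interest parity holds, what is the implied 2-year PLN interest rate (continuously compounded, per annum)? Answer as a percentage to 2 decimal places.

T = 2 years.
By CIP, F/S equals the SGD-to-PLN growth ratio: 0.427412/0.44637 = 0.9575285.
The SGD side grows by e^(0.0454×2) = 1.095050.
Hence g_PLN = 1.1436213.
Take logs: ln 1.1436213 / 2 = 0.067100, so 6.71%.

6.71%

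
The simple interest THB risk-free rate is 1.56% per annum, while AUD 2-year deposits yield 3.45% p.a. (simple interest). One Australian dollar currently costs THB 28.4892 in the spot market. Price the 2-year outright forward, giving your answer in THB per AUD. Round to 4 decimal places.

27.4818

T = 2 years.
THB accumulates by 1 + 0.0156×2 = 1.031200.
AUD growth factor: 1 + 0.0345×2 = 1.069000.
So F = 28.4892 × 1.031200 / 1.069000 = 27.481818 (THB/AUD).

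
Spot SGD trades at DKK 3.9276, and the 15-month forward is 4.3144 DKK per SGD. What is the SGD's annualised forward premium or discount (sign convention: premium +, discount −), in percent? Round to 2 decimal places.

+7.88%

T = 15/12 years.
Period premium: (4.3144 − 3.9276)/3.9276 = 0.0984825.
Per annum: 0.0984825 / (15/12) = 0.078786 = 7.88%.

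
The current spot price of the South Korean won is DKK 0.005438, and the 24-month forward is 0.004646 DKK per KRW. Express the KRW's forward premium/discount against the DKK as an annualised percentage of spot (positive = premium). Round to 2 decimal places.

T = 2 years.
(F − S)/S = (0.004646 − 0.005438)/0.005438 = -0.1456418.
Per annum: -0.1456418 / 2 = -0.072821 = -7.28%.

-7.28%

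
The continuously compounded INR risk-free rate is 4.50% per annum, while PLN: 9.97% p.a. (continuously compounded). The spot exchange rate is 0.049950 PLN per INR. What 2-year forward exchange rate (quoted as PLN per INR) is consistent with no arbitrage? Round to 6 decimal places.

T = 2 years.
Growth of 1 PLN over T: e^(0.0997×2) = 1.2206701.
Growth of 1 INR over T: e^(0.0450×2) = 1.0941743.
Forward (PLN per INR) = 0.04995 × 1.2206701 / 1.0941743 = 0.05572464.

0.055725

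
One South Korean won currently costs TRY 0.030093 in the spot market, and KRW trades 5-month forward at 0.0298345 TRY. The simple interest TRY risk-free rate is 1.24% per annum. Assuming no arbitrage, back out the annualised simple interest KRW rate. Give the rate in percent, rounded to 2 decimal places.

3.33%

T = 5/12 years.
CIP gives F = S · g_TRY/g_KRW, so g_TRY/g_KRW = 0.0298345/0.030093 = 0.9914100.
The TRY side grows by 1 + 0.0124×5/12 = 1.0051667.
So the KRW growth factor = 1.0138759.
(1.0138759 − 1)/T = 0.033302, i.e. 3.33%.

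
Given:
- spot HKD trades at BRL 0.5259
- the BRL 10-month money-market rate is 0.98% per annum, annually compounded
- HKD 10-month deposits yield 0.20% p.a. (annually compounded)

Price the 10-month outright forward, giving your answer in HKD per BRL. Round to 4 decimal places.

1.8893

T = 10/12 years.
BRL accumulates by (1 + 0.0098)^(10/12) = 1.008160.
Growth of 1 HKD over T: (1 + 0.0020)^(10/12) = 1.0016664.
CIP: F = S · (grow BRL)/(grow HKD) = 0.5259 × 1.008160/1.0016664 = 0.5293093 BRL per HKD.
Quoted the other way: 1/0.5293093 = 1.8893 HKD per BRL.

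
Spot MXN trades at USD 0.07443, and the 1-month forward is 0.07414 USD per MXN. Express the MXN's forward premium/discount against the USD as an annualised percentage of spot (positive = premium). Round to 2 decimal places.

T = 1/12 years.
MXN trades forward at -0.38963% vs spot over the period.
×(1/T) gives -4.68% p.a.

-4.68%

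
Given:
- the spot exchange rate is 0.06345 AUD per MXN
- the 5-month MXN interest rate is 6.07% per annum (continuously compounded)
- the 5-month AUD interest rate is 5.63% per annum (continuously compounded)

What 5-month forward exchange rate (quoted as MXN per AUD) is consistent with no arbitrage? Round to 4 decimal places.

T = 5/12 years.
Growth of 1 AUD over T: e^(0.0563×5/12) = 1.02373564.
Growth of 1 MXN over T: e^(0.0607×5/12) = 1.02561421.
Forward (AUD per MXN) = 0.06345 × 1.02373564 / 1.02561421 = 0.063333782.
Invert for MXN per AUD: 1 / 0.063333782 = 15.7894.

15.7894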